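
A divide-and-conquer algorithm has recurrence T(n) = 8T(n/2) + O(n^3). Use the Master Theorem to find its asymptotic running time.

Master Theorem for T(n) = 8T(n/2) + O(n^3):

a = 8, b = 2, c = 3
log_b(a) = log_2(8) = 3.0000

Case 2: c = 3 = log_2(8) = 3.0000
T(n) = O(n^3 log n) = O(n^3 log n)

For T(n) = 8T(n/2) + O(n^3): log_2(8) = 3.0000. This is Case 2 of the Master Theorem (c = log_b(a), equal work at all levels), giving O(n^3 log n).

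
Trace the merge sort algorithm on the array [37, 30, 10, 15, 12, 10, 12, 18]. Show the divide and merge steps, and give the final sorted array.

Merge sort trace:

Split: [37, 30, 10, 15, 12, 10, 12, 18] -> [37, 30, 10, 15] and [12, 10, 12, 18]
  Split: [37, 30, 10, 15] -> [37, 30] and [10, 15]
    Split: [37, 30] -> [37] and [30]
    Merge: [37] + [30] -> [30, 37]
    Split: [10, 15] -> [10] and [15]
    Merge: [10] + [15] -> [10, 15]
  Merge: [30, 37] + [10, 15] -> [10, 15, 30, 37]
  Split: [12, 10, 12, 18] -> [12, 10] and [12, 18]
    Split: [12, 10] -> [12] and [10]
    Merge: [12] + [10] -> [10, 12]
    Split: [12, 18] -> [12] and [18]
    Merge: [12] + [18] -> [12, 18]
  Merge: [10, 12] + [12, 18] -> [10, 12, 12, 18]
Merge: [10, 15, 30, 37] + [10, 12, 12, 18] -> [10, 10, 12, 12, 15, 18, 30, 37]

Final sorted array: [10, 10, 12, 12, 15, 18, 30, 37]

The merge sort proceeds by recursively splitting the array and merging sorted halves.
After all merges, the sorted array is [10, 10, 12, 12, 15, 18, 30, 37].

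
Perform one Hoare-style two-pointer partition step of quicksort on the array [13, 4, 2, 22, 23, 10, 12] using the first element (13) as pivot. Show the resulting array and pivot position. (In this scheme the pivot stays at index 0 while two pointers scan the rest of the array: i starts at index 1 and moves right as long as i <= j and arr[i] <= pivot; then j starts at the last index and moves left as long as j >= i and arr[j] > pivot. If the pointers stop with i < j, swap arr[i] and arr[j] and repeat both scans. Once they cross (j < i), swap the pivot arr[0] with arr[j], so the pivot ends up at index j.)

Hoare-style two-pointer partition with pivot = 13:

Initial array: [13, 4, 2, 22, 23, 10, 12]

Pointers start at i = 1, j = 6.
i stops at index 3 (arr[3]=22 > 13), j stops at index 6 (arr[6]=12 <= 13): swap arr[3] and arr[6], array becomes [13, 4, 2, 12, 23, 10, 22]
i stops at index 4 (arr[4]=23 > 13), j stops at index 5 (arr[5]=10 <= 13): swap arr[4] and arr[5], array becomes [13, 4, 2, 12, 10, 23, 22]
i ends at 5, j ends at 4: the pointers have crossed (j < i), so scanning stops.

Swap pivot arr[0] with arr[4] to place pivot at position 4: [10, 4, 2, 12, 13, 23, 22]
Pivot position: 4

After partitioning with pivot 13, the array becomes [10, 4, 2, 12, 13, 23, 22]. The pivot is placed at index 4. All elements to the left of the pivot are <= 13, and all elements to the right are > 13.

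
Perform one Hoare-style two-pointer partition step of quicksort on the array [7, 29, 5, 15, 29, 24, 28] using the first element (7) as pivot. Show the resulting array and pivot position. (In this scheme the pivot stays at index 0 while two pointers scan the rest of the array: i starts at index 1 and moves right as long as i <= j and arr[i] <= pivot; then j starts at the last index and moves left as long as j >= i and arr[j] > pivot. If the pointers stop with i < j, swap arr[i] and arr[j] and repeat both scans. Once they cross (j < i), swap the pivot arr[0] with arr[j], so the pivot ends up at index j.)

Hoare-style two-pointer partition with pivot = 7:

Initial array: [7, 29, 5, 15, 29, 24, 28]

Pointers start at i = 1, j = 6.
i stops at index 1 (arr[1]=29 > 7), j stops at index 2 (arr[2]=5 <= 7): swap arr[1] and arr[2], array becomes [7, 5, 29, 15, 29, 24, 28]
i ends at 2, j ends at 1: the pointers have crossed (j < i), so scanning stops.

Swap pivot arr[0] with arr[1] to place pivot at position 1: [5, 7, 29, 15, 29, 24, 28]
Pivot position: 1

After partitioning with pivot 7, the array becomes [5, 7, 29, 15, 29, 24, 28]. The pivot is placed at index 1. All elements to the left of the pivot are <= 7, and all elements to the right are > 7.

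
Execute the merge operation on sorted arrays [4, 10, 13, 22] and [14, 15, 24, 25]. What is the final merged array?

Merging process:

Compare 4 vs 14: take 4 from left. Merged: [4]
Compare 10 vs 14: take 10 from left. Merged: [4, 10]
Compare 13 vs 14: take 13 from left. Merged: [4, 10, 13]
Compare 22 vs 14: take 14 from right. Merged: [4, 10, 13, 14]
Compare 22 vs 15: take 15 from right. Merged: [4, 10, 13, 14, 15]
Compare 22 vs 24: take 22 from left. Merged: [4, 10, 13, 14, 15, 22]
Append remaining from right: [24, 25]. Merged: [4, 10, 13, 14, 15, 22, 24, 25]

Final merged array: [4, 10, 13, 14, 15, 22, 24, 25]
Total comparisons: 6

The merged array is [4, 10, 13, 14, 15, 22, 24, 25], requiring 6 comparisons. The merge step runs in O(n) time where n is the total number of elements.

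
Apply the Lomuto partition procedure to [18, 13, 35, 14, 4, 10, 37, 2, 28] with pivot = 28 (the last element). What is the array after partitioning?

Lomuto partition with pivot = 28:

Initial array: [18, 13, 35, 14, 4, 10, 37, 2, 28]

arr[0]=18 <= 28: swap with position 0, array becomes [18, 13, 35, 14, 4, 10, 37, 2, 28]
arr[1]=13 <= 28: swap with position 1, array becomes [18, 13, 35, 14, 4, 10, 37, 2, 28]
arr[2]=35 > 28: no swap
arr[3]=14 <= 28: swap with position 2, array becomes [18, 13, 14, 35, 4, 10, 37, 2, 28]
arr[4]=4 <= 28: swap with position 3, array becomes [18, 13, 14, 4, 35, 10, 37, 2, 28]
arr[5]=10 <= 28: swap with position 4, array becomes [18, 13, 14, 4, 10, 35, 37, 2, 28]
arr[6]=37 > 28: no swap
arr[7]=2 <= 28: swap with position 5, array becomes [18, 13, 14, 4, 10, 2, 37, 35, 28]

Place pivot at position 6: [18, 13, 14, 4, 10, 2, 28, 35, 37]
Pivot position: 6

After partitioning with pivot 28, the array becomes [18, 13, 14, 4, 10, 2, 28, 35, 37]. The pivot is placed at index 6. All elements to the left of the pivot are <= 28, and all elements to the right are > 28.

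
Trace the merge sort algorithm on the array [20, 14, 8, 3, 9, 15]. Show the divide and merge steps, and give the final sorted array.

Merge sort trace:

Split: [20, 14, 8, 3, 9, 15] -> [20, 14, 8] and [3, 9, 15]
  Split: [20, 14, 8] -> [20] and [14, 8]
    Split: [14, 8] -> [14] and [8]
    Merge: [14] + [8] -> [8, 14]
  Merge: [20] + [8, 14] -> [8, 14, 20]
  Split: [3, 9, 15] -> [3] and [9, 15]
    Split: [9, 15] -> [9] and [15]
    Merge: [9] + [15] -> [9, 15]
  Merge: [3] + [9, 15] -> [3, 9, 15]
Merge: [8, 14, 20] + [3, 9, 15] -> [3, 8, 9, 14, 15, 20]

Final sorted array: [3, 8, 9, 14, 15, 20]

The merge sort proceeds by recursively splitting the array and merging sorted halves.
After all merges, the sorted array is [3, 8, 9, 14, 15, 20].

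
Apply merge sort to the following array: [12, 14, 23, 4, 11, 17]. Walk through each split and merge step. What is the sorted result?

Merge sort trace:

Split: [12, 14, 23, 4, 11, 17] -> [12, 14, 23] and [4, 11, 17]
  Split: [12, 14, 23] -> [12] and [14, 23]
    Split: [14, 23] -> [14] and [23]
    Merge: [14] + [23] -> [14, 23]
  Merge: [12] + [14, 23] -> [12, 14, 23]
  Split: [4, 11, 17] -> [4] and [11, 17]
    Split: [11, 17] -> [11] and [17]
    Merge: [11] + [17] -> [11, 17]
  Merge: [4] + [11, 17] -> [4, 11, 17]
Merge: [12, 14, 23] + [4, 11, 17] -> [4, 11, 12, 14, 17, 23]

Final sorted array: [4, 11, 12, 14, 17, 23]

The merge sort proceeds by recursively splitting the array and merging sorted halves.
After all merges, the sorted array is [4, 11, 12, 14, 17, 23].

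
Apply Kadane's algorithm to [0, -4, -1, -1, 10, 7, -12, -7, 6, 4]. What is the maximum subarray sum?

Using Kadane's algorithm on [0, -4, -1, -1, 10, 7, -12, -7, 6, 4]:

Scanning through the array:
Position 1 (value -4): max_ending_here = -4, max_so_far = 0
Position 2 (value -1): max_ending_here = -1, max_so_far = 0
Position 3 (value -1): max_ending_here = -1, max_so_far = 0
Position 4 (value 10): max_ending_here = 10, max_so_far = 10
Position 5 (value 7): max_ending_here = 17, max_so_far = 17
Position 6 (value -12): max_ending_here = 5, max_so_far = 17
Position 7 (value -7): max_ending_here = -2, max_so_far = 17
Position 8 (value 6): max_ending_here = 6, max_so_far = 17
Position 9 (value 4): max_ending_here = 10, max_so_far = 17

Maximum subarray: [10, 7]
Maximum sum: 17

The maximum subarray is [10, 7] with sum 17. This subarray runs from index 4 to index 5.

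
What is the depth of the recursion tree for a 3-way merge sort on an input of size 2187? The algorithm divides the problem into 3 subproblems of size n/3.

For divide and conquer with division factor 3:

Problem sizes at each level:
Level 0: 2187
Level 1: 729
Level 2: 243
Level 3: 81
Level 4: 27
Level 5: 9
Level 6: 3
Level 7: 1

The root is level 0 and the size-1 base case is level 7 (the tree spans levels 0 through 7, i.e. 8 levels counting the root), so the depth is the number of divisions: log_3(2187) = 7

The recursion tree depth is log_3(2187) = 7. At each level, the problem size is divided by 3, so it takes 7 divisions to reduce to a base case of size 1. The algorithm makes 3 recursive calls at each level.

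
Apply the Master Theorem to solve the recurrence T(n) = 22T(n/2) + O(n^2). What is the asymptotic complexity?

Master Theorem for T(n) = 22T(n/2) + O(n^2):

a = 22, b = 2, c = 2
log_b(a) = log_2(22) = 4.4594

Case 1: c = 2 < log_2(22) = 4.4594
T(n) = O(n^(log_2 22))

For T(n) = 22T(n/2) + O(n^2): log_2(22) = 4.4594. This is Case 1 of the Master Theorem (c < log_b(a), work dominated by leaves), giving O(n^(log_2 22)).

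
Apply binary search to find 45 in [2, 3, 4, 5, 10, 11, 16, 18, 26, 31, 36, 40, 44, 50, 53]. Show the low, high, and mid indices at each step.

Binary search for 45 in [2, 3, 4, 5, 10, 11, 16, 18, 26, 31, 36, 40, 44, 50, 53]:

lo=0, hi=14, mid=7, arr[mid]=18 -> 18 < 45, search right half
lo=8, hi=14, mid=11, arr[mid]=40 -> 40 < 45, search right half
lo=12, hi=14, mid=13, arr[mid]=50 -> 50 > 45, search left half
lo=12, hi=12, mid=12, arr[mid]=44 -> 44 < 45, search right half
lo=13 > hi=12, target 45 not found

Binary search determines that 45 is not in the array after 4 comparisons. The search space was exhausted without finding the target.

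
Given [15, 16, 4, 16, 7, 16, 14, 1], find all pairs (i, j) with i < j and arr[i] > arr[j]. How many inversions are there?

Finding inversions in [15, 16, 4, 16, 7, 16, 14, 1]:

(0, 2): arr[0]=15 > arr[2]=4
(0, 4): arr[0]=15 > arr[4]=7
(0, 6): arr[0]=15 > arr[6]=14
(0, 7): arr[0]=15 > arr[7]=1
(1, 2): arr[1]=16 > arr[2]=4
(1, 4): arr[1]=16 > arr[4]=7
(1, 6): arr[1]=16 > arr[6]=14
(1, 7): arr[1]=16 > arr[7]=1
(2, 7): arr[2]=4 > arr[7]=1
(3, 4): arr[3]=16 > arr[4]=7
(3, 6): arr[3]=16 > arr[6]=14
(3, 7): arr[3]=16 > arr[7]=1
(4, 7): arr[4]=7 > arr[7]=1
(5, 6): arr[5]=16 > arr[6]=14
(5, 7): arr[5]=16 > arr[7]=1
(6, 7): arr[6]=14 > arr[7]=1

Total inversions: 16

The array has 16 inversion(s): (0,2), (0,4), (0,6), (0,7), (1,2), (1,4), (1,6), (1,7), (2,7), (3,4), (3,6), (3,7), (4,7), (5,6), (5,7), (6,7). Each pair (i,j) satisfies i < j and arr[i] > arr[j].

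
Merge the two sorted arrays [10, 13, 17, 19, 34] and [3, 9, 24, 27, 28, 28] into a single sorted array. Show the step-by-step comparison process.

Merging process:

Compare 10 vs 3: take 3 from right. Merged: [3]
Compare 10 vs 9: take 9 from right. Merged: [3, 9]
Compare 10 vs 24: take 10 from left. Merged: [3, 9, 10]
Compare 13 vs 24: take 13 from left. Merged: [3, 9, 10, 13]
Compare 17 vs 24: take 17 from left. Merged: [3, 9, 10, 13, 17]
Compare 19 vs 24: take 19 from left. Merged: [3, 9, 10, 13, 17, 19]
Compare 34 vs 24: take 24 from right. Merged: [3, 9, 10, 13, 17, 19, 24]
Compare 34 vs 27: take 27 from right. Merged: [3, 9, 10, 13, 17, 19, 24, 27]
Compare 34 vs 28: take 28 from right. Merged: [3, 9, 10, 13, 17, 19, 24, 27, 28]
Compare 34 vs 28: take 28 from right. Merged: [3, 9, 10, 13, 17, 19, 24, 27, 28, 28]
Append remaining from left: [34]. Merged: [3, 9, 10, 13, 17, 19, 24, 27, 28, 28, 34]

Final merged array: [3, 9, 10, 13, 17, 19, 24, 27, 28, 28, 34]
Total comparisons: 10

The merged array is [3, 9, 10, 13, 17, 19, 24, 27, 28, 28, 34], requiring 10 comparisons. The merge step runs in O(n) time where n is the total number of elements.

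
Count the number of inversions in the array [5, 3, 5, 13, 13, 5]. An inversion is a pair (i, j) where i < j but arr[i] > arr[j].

Finding inversions in [5, 3, 5, 13, 13, 5]:

(0, 1): arr[0]=5 > arr[1]=3
(3, 5): arr[3]=13 > arr[5]=5
(4, 5): arr[4]=13 > arr[5]=5

Total inversions: 3

The array has 3 inversion(s): (0,1), (3,5), (4,5). Each pair (i,j) satisfies i < j and arr[i] > arr[j].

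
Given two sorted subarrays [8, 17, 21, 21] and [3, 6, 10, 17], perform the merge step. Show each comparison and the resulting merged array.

Merging process:

Compare 8 vs 3: take 3 from right. Merged: [3]
Compare 8 vs 6: take 6 from right. Merged: [3, 6]
Compare 8 vs 10: take 8 from left. Merged: [3, 6, 8]
Compare 17 vs 10: take 10 from right. Merged: [3, 6, 8, 10]
Compare 17 vs 17: take 17 from left. Merged: [3, 6, 8, 10, 17]
Compare 21 vs 17: take 17 from right. Merged: [3, 6, 8, 10, 17, 17]
Append remaining from left: [21, 21]. Merged: [3, 6, 8, 10, 17, 17, 21, 21]

Final merged array: [3, 6, 8, 10, 17, 17, 21, 21]
Total comparisons: 6

The merged array is [3, 6, 8, 10, 17, 17, 21, 21], requiring 6 comparisons. The merge step runs in O(n) time where n is the total number of elements.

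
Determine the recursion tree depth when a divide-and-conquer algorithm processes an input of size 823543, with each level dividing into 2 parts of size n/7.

For divide and conquer with division factor 7:

Problem sizes at each level:
Level 0: 823543
Level 1: 117649
Level 2: 16807
Level 3: 2401
Level 4: 343
Level 5: 49
Level 6: 7
Level 7: 1

The root is level 0 and the size-1 base case is level 7 (the tree spans levels 0 through 7, i.e. 8 levels counting the root), so the depth is the number of divisions: log_7(823543) = 7

The recursion tree depth is log_7(823543) = 7. At each level, the problem size is divided by 7, so it takes 7 divisions to reduce to a base case of size 1. The algorithm makes 2 recursive calls at each level.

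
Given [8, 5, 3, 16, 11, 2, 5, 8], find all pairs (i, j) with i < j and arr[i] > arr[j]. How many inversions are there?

Finding inversions in [8, 5, 3, 16, 11, 2, 5, 8]:

(0, 1): arr[0]=8 > arr[1]=5
(0, 2): arr[0]=8 > arr[2]=3
(0, 5): arr[0]=8 > arr[5]=2
(0, 6): arr[0]=8 > arr[6]=5
(1, 2): arr[1]=5 > arr[2]=3
(1, 5): arr[1]=5 > arr[5]=2
(2, 5): arr[2]=3 > arr[5]=2
(3, 4): arr[3]=16 > arr[4]=11
(3, 5): arr[3]=16 > arr[5]=2
(3, 6): arr[3]=16 > arr[6]=5
(3, 7): arr[3]=16 > arr[7]=8
(4, 5): arr[4]=11 > arr[5]=2
(4, 6): arr[4]=11 > arr[6]=5
(4, 7): arr[4]=11 > arr[7]=8

Total inversions: 14

The array has 14 inversion(s): (0,1), (0,2), (0,5), (0,6), (1,2), (1,5), (2,5), (3,4), (3,5), (3,6), (3,7), (4,5), (4,6), (4,7). Each pair (i,j) satisfies i < j and arr[i] > arr[j].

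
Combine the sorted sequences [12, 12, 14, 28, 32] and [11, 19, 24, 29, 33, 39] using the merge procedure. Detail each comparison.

Merging process:

Compare 12 vs 11: take 11 from right. Merged: [11]
Compare 12 vs 19: take 12 from left. Merged: [11, 12]
Compare 12 vs 19: take 12 from left. Merged: [11, 12, 12]
Compare 14 vs 19: take 14 from left. Merged: [11, 12, 12, 14]
Compare 28 vs 19: take 19 from right. Merged: [11, 12, 12, 14, 19]
Compare 28 vs 24: take 24 from right. Merged: [11, 12, 12, 14, 19, 24]
Compare 28 vs 29: take 28 from left. Merged: [11, 12, 12, 14, 19, 24, 28]
Compare 32 vs 29: take 29 from right. Merged: [11, 12, 12, 14, 19, 24, 28, 29]
Compare 32 vs 33: take 32 from left. Merged: [11, 12, 12, 14, 19, 24, 28, 29, 32]
Append remaining from right: [33, 39]. Merged: [11, 12, 12, 14, 19, 24, 28, 29, 32, 33, 39]

Final merged array: [11, 12, 12, 14, 19, 24, 28, 29, 32, 33, 39]
Total comparisons: 9

The merged array is [11, 12, 12, 14, 19, 24, 28, 29, 32, 33, 39], requiring 9 comparisons. The merge step runs in O(n) time where n is the total number of elements.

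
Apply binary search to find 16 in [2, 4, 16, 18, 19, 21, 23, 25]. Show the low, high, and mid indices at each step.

Binary search for 16 in [2, 4, 16, 18, 19, 21, 23, 25]:

lo=0, hi=7, mid=3, arr[mid]=18 -> 18 > 16, search left half
lo=0, hi=2, mid=1, arr[mid]=4 -> 4 < 16, search right half
lo=2, hi=2, mid=2, arr[mid]=16 -> Found target at index 2!

Binary search finds 16 at index 2 after 3 comparisons. The search repeatedly halves the search space by comparing with the middle element.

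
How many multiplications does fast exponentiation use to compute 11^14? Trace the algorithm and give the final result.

Computing 11^14 by squaring (build up from 11^1; each line after the first costs one multiplication):

11^1 = 11
11^2 = (11^1)^2 = 11^2 = 121
11^3 = 11 * 11^2 = 11 * 121 = 1331
11^6 = (11^3)^2 = 1331^2 = 1771561
11^7 = 11 * 11^6 = 11 * 1771561 = 19487171
11^14 = (11^7)^2 = 19487171^2 = 379749833583241

Result: 379749833583241
Multiplications needed: 5 (5 lines after 11^1)

11^14 = 379749833583241. Using exponentiation by squaring, this requires 5 multiplications. The key idea: if the exponent is even, square the half-power; if odd, multiply by the base once.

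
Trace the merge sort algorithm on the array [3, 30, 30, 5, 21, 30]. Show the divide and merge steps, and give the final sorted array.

Merge sort trace:

Split: [3, 30, 30, 5, 21, 30] -> [3, 30, 30] and [5, 21, 30]
  Split: [3, 30, 30] -> [3] and [30, 30]
    Split: [30, 30] -> [30] and [30]
    Merge: [30] + [30] -> [30, 30]
  Merge: [3] + [30, 30] -> [3, 30, 30]
  Split: [5, 21, 30] -> [5] and [21, 30]
    Split: [21, 30] -> [21] and [30]
    Merge: [21] + [30] -> [21, 30]
  Merge: [5] + [21, 30] -> [5, 21, 30]
Merge: [3, 30, 30] + [5, 21, 30] -> [3, 5, 21, 30, 30, 30]

Final sorted array: [3, 5, 21, 30, 30, 30]

The merge sort proceeds by recursively splitting the array and merging sorted halves.
After all merges, the sorted array is [3, 5, 21, 30, 30, 30].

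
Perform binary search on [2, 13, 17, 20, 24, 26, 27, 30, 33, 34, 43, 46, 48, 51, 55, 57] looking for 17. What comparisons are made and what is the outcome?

Binary search for 17 in [2, 13, 17, 20, 24, 26, 27, 30, 33, 34, 43, 46, 48, 51, 55, 57]:

lo=0, hi=15, mid=7, arr[mid]=30 -> 30 > 17, search left half
lo=0, hi=6, mid=3, arr[mid]=20 -> 20 > 17, search left half
lo=0, hi=2, mid=1, arr[mid]=13 -> 13 < 17, search right half
lo=2, hi=2, mid=2, arr[mid]=17 -> Found target at index 2!

Binary search finds 17 at index 2 after 4 comparisons. The search repeatedly halves the search space by comparing with the middle element.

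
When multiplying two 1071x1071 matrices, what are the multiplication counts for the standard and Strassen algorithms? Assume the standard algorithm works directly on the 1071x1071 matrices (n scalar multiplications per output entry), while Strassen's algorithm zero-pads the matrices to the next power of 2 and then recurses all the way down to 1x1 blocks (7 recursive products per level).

Matrix multiplication for 1071x1071 matrices:

Strassen's algorithm requires power-of-2 dimensions. Pad 1071x1071 to 2048x2048 (next power of 2).

Standard algorithm: 1071^3 = 1228480911 multiplications
Strassen's algorithm: 7^(log2(2048)) = 7^11 = 1977326743 multiplications
Difference: 1228480911 - 1977326743 = -748845832 (Strassen uses MORE here due to padding overhead — for small or just-over-power-of-2 n, padding can outweigh the per-level savings)

Standard: 1228480911 multiplications (1071^3). Strassen: 1977326743 multiplications (7^11, after padding to 2048x2048). Strassen reduces 8 recursive multiplications to 7 at each level.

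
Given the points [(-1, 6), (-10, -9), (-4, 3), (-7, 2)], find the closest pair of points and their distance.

Computing all pairwise distances among 4 points:

d((-1, 6), (-10, -9)) = 17.4929
d((-1, 6), (-4, 3)) = 4.2426
d((-1, 6), (-7, 2)) = 7.2111
d((-10, -9), (-4, 3)) = 13.4164
d((-10, -9), (-7, 2)) = 11.4018
d((-4, 3), (-7, 2)) = 3.1623 <-- minimum

Closest pair: (-4, 3) and (-7, 2) with distance 3.1623

The closest pair is (-4, 3) and (-7, 2) with Euclidean distance 3.1623. For 4 points, brute-force pairwise comparison is shown above. For large n, the divide-and-conquer algorithm (sort by x, recurse on halves, check the dividing strip) achieves O(n log n).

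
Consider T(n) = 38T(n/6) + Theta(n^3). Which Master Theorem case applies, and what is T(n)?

Master Theorem for T(n) = 38T(n/6) + O(n^3):

a = 38, b = 6, c = 3
log_b(a) = log_6(38) = 2.0302

Case 3: c = 3 > log_6(38) = 2.0302
T(n) = O(n^3) = O(n^3)

For T(n) = 38T(n/6) + O(n^3): log_6(38) = 2.0302. This is Case 3 of the Master Theorem (c > log_b(a), work dominated by root), giving O(n^3).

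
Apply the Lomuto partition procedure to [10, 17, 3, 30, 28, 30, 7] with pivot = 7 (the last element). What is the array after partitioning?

Lomuto partition with pivot = 7:

Initial array: [10, 17, 3, 30, 28, 30, 7]

arr[0]=10 > 7: no swap
arr[1]=17 > 7: no swap
arr[2]=3 <= 7: swap with position 0, array becomes [3, 17, 10, 30, 28, 30, 7]
arr[3]=30 > 7: no swap
arr[4]=28 > 7: no swap
arr[5]=30 > 7: no swap

Place pivot at position 1: [3, 7, 10, 30, 28, 30, 17]
Pivot position: 1

After partitioning with pivot 7, the array becomes [3, 7, 10, 30, 28, 30, 17]. The pivot is placed at index 1. All elements to the left of the pivot are <= 7, and all elements to the right are > 7.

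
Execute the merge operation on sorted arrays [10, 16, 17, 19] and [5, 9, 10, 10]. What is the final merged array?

Merging process:

Compare 10 vs 5: take 5 from right. Merged: [5]
Compare 10 vs 9: take 9 from right. Merged: [5, 9]
Compare 10 vs 10: take 10 from left. Merged: [5, 9, 10]
Compare 16 vs 10: take 10 from right. Merged: [5, 9, 10, 10]
Compare 16 vs 10: take 10 from right. Merged: [5, 9, 10, 10, 10]
Append remaining from left: [16, 17, 19]. Merged: [5, 9, 10, 10, 10, 16, 17, 19]

Final merged array: [5, 9, 10, 10, 10, 16, 17, 19]
Total comparisons: 5

The merged array is [5, 9, 10, 10, 10, 16, 17, 19], requiring 5 comparisons. The merge step runs in O(n) time where n is the total number of elements.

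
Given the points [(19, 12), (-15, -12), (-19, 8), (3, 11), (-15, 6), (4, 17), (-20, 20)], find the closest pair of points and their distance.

Computing all pairwise distances among 7 points:

d((19, 12), (-15, -12)) = 41.6173
d((19, 12), (-19, 8)) = 38.2099
d((19, 12), (3, 11)) = 16.0312
d((19, 12), (-15, 6)) = 34.5254
d((19, 12), (4, 17)) = 15.8114
d((19, 12), (-20, 20)) = 39.8121
d((-15, -12), (-19, 8)) = 20.3961
d((-15, -12), (3, 11)) = 29.2062
d((-15, -12), (-15, 6)) = 18.0
d((-15, -12), (4, 17)) = 34.6699
d((-15, -12), (-20, 20)) = 32.3883
d((-19, 8), (3, 11)) = 22.2036
d((-19, 8), (-15, 6)) = 4.4721 <-- minimum
d((-19, 8), (4, 17)) = 24.6982
d((-19, 8), (-20, 20)) = 12.0416
d((3, 11), (-15, 6)) = 18.6815
d((3, 11), (4, 17)) = 6.0828
d((3, 11), (-20, 20)) = 24.6982
d((-15, 6), (4, 17)) = 21.9545
d((-15, 6), (-20, 20)) = 14.8661
d((4, 17), (-20, 20)) = 24.1868

Closest pair: (-19, 8) and (-15, 6) with distance 4.4721

The closest pair is (-19, 8) and (-15, 6) with Euclidean distance 4.4721. For 7 points, brute-force pairwise comparison is shown above. For large n, the divide-and-conquer algorithm (sort by x, recurse on halves, check the dividing strip) achieves O(n log n).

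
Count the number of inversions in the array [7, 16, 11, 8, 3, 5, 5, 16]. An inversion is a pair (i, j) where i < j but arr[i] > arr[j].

Finding inversions in [7, 16, 11, 8, 3, 5, 5, 16]:

(0, 4): arr[0]=7 > arr[4]=3
(0, 5): arr[0]=7 > arr[5]=5
(0, 6): arr[0]=7 > arr[6]=5
(1, 2): arr[1]=16 > arr[2]=11
(1, 3): arr[1]=16 > arr[3]=8
(1, 4): arr[1]=16 > arr[4]=3
(1, 5): arr[1]=16 > arr[5]=5
(1, 6): arr[1]=16 > arr[6]=5
(2, 3): arr[2]=11 > arr[3]=8
(2, 4): arr[2]=11 > arr[4]=3
(2, 5): arr[2]=11 > arr[5]=5
(2, 6): arr[2]=11 > arr[6]=5
(3, 4): arr[3]=8 > arr[4]=3
(3, 5): arr[3]=8 > arr[5]=5
(3, 6): arr[3]=8 > arr[6]=5

Total inversions: 15

The array has 15 inversion(s): (0,4), (0,5), (0,6), (1,2), (1,3), (1,4), (1,5), (1,6), (2,3), (2,4), (2,5), (2,6), (3,4), (3,5), (3,6). Each pair (i,j) satisfies i < j and arr[i] > arr[j].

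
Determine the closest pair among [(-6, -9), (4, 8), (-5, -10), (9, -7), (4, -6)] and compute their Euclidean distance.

Computing all pairwise distances among 5 points:

d((-6, -9), (4, 8)) = 19.7231
d((-6, -9), (-5, -10)) = 1.4142 <-- minimum
d((-6, -9), (9, -7)) = 15.1327
d((-6, -9), (4, -6)) = 10.4403
d((4, 8), (-5, -10)) = 20.1246
d((4, 8), (9, -7)) = 15.8114
d((4, 8), (4, -6)) = 14.0
d((-5, -10), (9, -7)) = 14.3178
d((-5, -10), (4, -6)) = 9.8489
d((9, -7), (4, -6)) = 5.099

Closest pair: (-6, -9) and (-5, -10) with distance 1.4142

The closest pair is (-6, -9) and (-5, -10) with Euclidean distance 1.4142. For 5 points, brute-force pairwise comparison is shown above. For large n, the divide-and-conquer algorithm (sort by x, recurse on halves, check the dividing strip) achieves O(n log n).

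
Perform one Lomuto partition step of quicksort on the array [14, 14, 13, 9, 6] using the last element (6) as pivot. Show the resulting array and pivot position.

Lomuto partition with pivot = 6:

Initial array: [14, 14, 13, 9, 6]

arr[0]=14 > 6: no swap
arr[1]=14 > 6: no swap
arr[2]=13 > 6: no swap
arr[3]=9 > 6: no swap

Place pivot at position 0: [6, 14, 13, 9, 14]
Pivot position: 0

After partitioning with pivot 6, the array becomes [6, 14, 13, 9, 14]. The pivot is placed at index 0. All elements to the left of the pivot are <= 6, and all elements to the right are > 6.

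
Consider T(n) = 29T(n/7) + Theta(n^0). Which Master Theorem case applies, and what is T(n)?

Master Theorem for T(n) = 29T(n/7) + O(n^0):

a = 29, b = 7, c = 0
log_b(a) = log_7(29) = 1.7304

Case 1: c = 0 < log_7(29) = 1.7304
T(n) = O(n^(log_7 29))

For T(n) = 29T(n/7) + O(n^0): log_7(29) = 1.7304. This is Case 1 of the Master Theorem (c < log_b(a), work dominated by leaves), giving O(n^(log_7 29)).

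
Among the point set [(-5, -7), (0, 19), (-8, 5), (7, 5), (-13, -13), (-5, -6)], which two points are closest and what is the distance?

Computing all pairwise distances among 6 points:

d((-5, -7), (0, 19)) = 26.4764
d((-5, -7), (-8, 5)) = 12.3693
d((-5, -7), (7, 5)) = 16.9706
d((-5, -7), (-13, -13)) = 10.0
d((-5, -7), (-5, -6)) = 1.0 <-- minimum
d((0, 19), (-8, 5)) = 16.1245
d((0, 19), (7, 5)) = 15.6525
d((0, 19), (-13, -13)) = 34.5398
d((0, 19), (-5, -6)) = 25.4951
d((-8, 5), (7, 5)) = 15.0
d((-8, 5), (-13, -13)) = 18.6815
d((-8, 5), (-5, -6)) = 11.4018
d((7, 5), (-13, -13)) = 26.9072
d((7, 5), (-5, -6)) = 16.2788
d((-13, -13), (-5, -6)) = 10.6301

Closest pair: (-5, -7) and (-5, -6) with distance 1.0

The closest pair is (-5, -7) and (-5, -6) with Euclidean distance 1.0. For 6 points, brute-force pairwise comparison is shown above. For large n, the divide-and-conquer algorithm (sort by x, recurse on halves, check the dividing strip) achieves O(n log n).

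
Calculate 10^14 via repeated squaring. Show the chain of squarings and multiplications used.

Computing 10^14 by squaring (build up from 10^1; each line after the first costs one multiplication):

10^1 = 10
10^2 = (10^1)^2 = 10^2 = 100
10^3 = 10 * 10^2 = 10 * 100 = 1000
10^6 = (10^3)^2 = 1000^2 = 1000000
10^7 = 10 * 10^6 = 10 * 1000000 = 10000000
10^14 = (10^7)^2 = 10000000^2 = 100000000000000

Result: 100000000000000
Multiplications needed: 5 (5 lines after 10^1)

10^14 = 100000000000000. Using exponentiation by squaring, this requires 5 multiplications. The key idea: if the exponent is even, square the half-power; if odd, multiply by the base once.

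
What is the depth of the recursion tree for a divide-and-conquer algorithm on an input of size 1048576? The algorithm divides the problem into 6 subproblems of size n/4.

For divide and conquer with division factor 4:

Problem sizes at each level:
Level 0: 1048576
Level 1: 262144
Level 2: 65536
Level 3: 16384
Level 4: 4096
Level 5: 1024
Level 6: 256
Level 7: 64
Level 8: 16
Level 9: 4
Level 10: 1

The root is level 0 and the size-1 base case is level 10 (the tree spans levels 0 through 10, i.e. 11 levels counting the root), so the depth is the number of divisions: log_4(1048576) = 10

The recursion tree depth is log_4(1048576) = 10. At each level, the problem size is divided by 4, so it takes 10 divisions to reduce to a base case of size 1. The algorithm makes 6 recursive calls at each level.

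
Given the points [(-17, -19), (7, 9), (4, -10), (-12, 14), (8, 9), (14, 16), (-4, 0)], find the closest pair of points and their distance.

Computing all pairwise distances among 7 points:

d((-17, -19), (7, 9)) = 36.8782
d((-17, -19), (4, -10)) = 22.8473
d((-17, -19), (-12, 14)) = 33.3766
d((-17, -19), (8, 9)) = 37.5366
d((-17, -19), (14, 16)) = 46.7547
d((-17, -19), (-4, 0)) = 23.0217
d((7, 9), (4, -10)) = 19.2354
d((7, 9), (-12, 14)) = 19.6469
d((7, 9), (8, 9)) = 1.0 <-- minimum
d((7, 9), (14, 16)) = 9.8995
d((7, 9), (-4, 0)) = 14.2127
d((4, -10), (-12, 14)) = 28.8444
d((4, -10), (8, 9)) = 19.4165
d((4, -10), (14, 16)) = 27.8568
d((4, -10), (-4, 0)) = 12.8062
d((-12, 14), (8, 9)) = 20.6155
d((-12, 14), (14, 16)) = 26.0768
d((-12, 14), (-4, 0)) = 16.1245
d((8, 9), (14, 16)) = 9.2195
d((8, 9), (-4, 0)) = 15.0
d((14, 16), (-4, 0)) = 24.0832

Closest pair: (7, 9) and (8, 9) with distance 1.0

The closest pair is (7, 9) and (8, 9) with Euclidean distance 1.0. For 7 points, brute-force pairwise comparison is shown above. For large n, the divide-and-conquer algorithm (sort by x, recurse on halves, check the dividing strip) achieves O(n log n).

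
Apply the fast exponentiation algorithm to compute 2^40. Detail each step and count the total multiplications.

Computing 2^40 by squaring (build up from 2^1; each line after the first costs one multiplication):

2^1 = 2
2^2 = (2^1)^2 = 2^2 = 4
2^4 = (2^2)^2 = 4^2 = 16
2^5 = 2 * 2^4 = 2 * 16 = 32
2^10 = (2^5)^2 = 32^2 = 1024
2^20 = (2^10)^2 = 1024^2 = 1048576
2^40 = (2^20)^2 = 1048576^2 = 1099511627776

Result: 1099511627776
Multiplications needed: 6 (6 lines after 2^1)

2^40 = 1099511627776. Using exponentiation by squaring, this requires 6 multiplications. The key idea: if the exponent is even, square the half-power; if odd, multiply by the base once.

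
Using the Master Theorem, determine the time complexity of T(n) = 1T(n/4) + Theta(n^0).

Master Theorem for T(n) = 1T(n/4) + O(n^0):

a = 1, b = 4, c = 0
log_b(a) = log_4(1) = 0.0000

Case 2: c = 0 = log_4(1) = 0.0000
T(n) = O(n^0 log n) = O(log n)

For T(n) = 1T(n/4) + O(n^0): log_4(1) = 0.0000. This is Case 2 of the Master Theorem (c = log_b(a), equal work at all levels), giving O(log n).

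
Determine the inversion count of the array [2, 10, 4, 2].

Finding inversions in [2, 10, 4, 2]:

(1, 2): arr[1]=10 > arr[2]=4
(1, 3): arr[1]=10 > arr[3]=2
(2, 3): arr[2]=4 > arr[3]=2

Total inversions: 3

The array has 3 inversion(s): (1,2), (1,3), (2,3). Each pair (i,j) satisfies i < j and arr[i] > arr[j].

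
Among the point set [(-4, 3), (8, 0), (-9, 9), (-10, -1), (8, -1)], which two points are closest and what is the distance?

Computing all pairwise distances among 5 points:

d((-4, 3), (8, 0)) = 12.3693
d((-4, 3), (-9, 9)) = 7.8102
d((-4, 3), (-10, -1)) = 7.2111
d((-4, 3), (8, -1)) = 12.6491
d((8, 0), (-9, 9)) = 19.2354
d((8, 0), (-10, -1)) = 18.0278
d((8, 0), (8, -1)) = 1.0 <-- minimum
d((-9, 9), (-10, -1)) = 10.0499
d((-9, 9), (8, -1)) = 19.7231
d((-10, -1), (8, -1)) = 18.0

Closest pair: (8, 0) and (8, -1) with distance 1.0

The closest pair is (8, 0) and (8, -1) with Euclidean distance 1.0. For 5 points, brute-force pairwise comparison is shown above. For large n, the divide-and-conquer algorithm (sort by x, recurse on halves, check the dividing strip) achieves O(n log n).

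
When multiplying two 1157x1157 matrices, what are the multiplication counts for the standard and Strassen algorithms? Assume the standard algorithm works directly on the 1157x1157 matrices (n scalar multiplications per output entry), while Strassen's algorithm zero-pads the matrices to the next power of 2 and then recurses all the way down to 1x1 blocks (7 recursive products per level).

Matrix multiplication for 1157x1157 matrices:

Strassen's algorithm requires power-of-2 dimensions. Pad 1157x1157 to 2048x2048 (next power of 2).

Standard algorithm: 1157^3 = 1548816893 multiplications
Strassen's algorithm: 7^(log2(2048)) = 7^11 = 1977326743 multiplications
Difference: 1548816893 - 1977326743 = -428509850 (Strassen uses MORE here due to padding overhead — for small or just-over-power-of-2 n, padding can outweigh the per-level savings)

Standard: 1548816893 multiplications (1157^3). Strassen: 1977326743 multiplications (7^11, after padding to 2048x2048). Strassen reduces 8 recursive multiplications to 7 at each level.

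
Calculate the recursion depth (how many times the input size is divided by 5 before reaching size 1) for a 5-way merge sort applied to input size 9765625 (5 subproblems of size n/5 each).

For divide and conquer with division factor 5:

Problem sizes at each level:
Level 0: 9765625
Level 1: 1953125
Level 2: 390625
Level 3: 78125
Level 4: 15625
Level 5: 3125
Level 6: 625
Level 7: 125
Level 8: 25
Level 9: 5
Level 10: 1

The root is level 0 and the size-1 base case is level 10 (the tree spans levels 0 through 10, i.e. 11 levels counting the root), so the depth is the number of divisions: log_5(9765625) = 10

The recursion tree depth is log_5(9765625) = 10. At each level, the problem size is divided by 5, so it takes 10 divisions to reduce to a base case of size 1. The algorithm makes 5 recursive calls at each level.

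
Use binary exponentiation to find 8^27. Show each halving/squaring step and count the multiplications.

Computing 8^27 by squaring (build up from 8^1; each line after the first costs one multiplication):

8^1 = 8
8^2 = (8^1)^2 = 8^2 = 64
8^3 = 8 * 8^2 = 8 * 64 = 512
8^6 = (8^3)^2 = 512^2 = 262144
8^12 = (8^6)^2 = 262144^2 = 68719476736
8^13 = 8 * 8^12 = 8 * 68719476736 = 549755813888
8^26 = (8^13)^2 = 549755813888^2 = 302231454903657293676544
8^27 = 8 * 8^26 = 8 * 302231454903657293676544 = 2417851639229258349412352

Result: 2417851639229258349412352
Multiplications needed: 7 (7 lines after 8^1)

8^27 = 2417851639229258349412352. Using exponentiation by squaring, this requires 7 multiplications. The key idea: if the exponent is even, square the half-power; if odd, multiply by the base once.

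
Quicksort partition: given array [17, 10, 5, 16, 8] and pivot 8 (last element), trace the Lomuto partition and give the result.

Lomuto partition with pivot = 8:

Initial array: [17, 10, 5, 16, 8]

arr[0]=17 > 8: no swap
arr[1]=10 > 8: no swap
arr[2]=5 <= 8: swap with position 0, array becomes [5, 10, 17, 16, 8]
arr[3]=16 > 8: no swap

Place pivot at position 1: [5, 8, 17, 16, 10]
Pivot position: 1

After partitioning with pivot 8, the array becomes [5, 8, 17, 16, 10]. The pivot is placed at index 1. All elements to the left of the pivot are <= 8, and all elements to the right are > 8.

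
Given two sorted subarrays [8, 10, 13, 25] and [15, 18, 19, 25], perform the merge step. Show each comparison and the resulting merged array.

Merging process:

Compare 8 vs 15: take 8 from left. Merged: [8]
Compare 10 vs 15: take 10 from left. Merged: [8, 10]
Compare 13 vs 15: take 13 from left. Merged: [8, 10, 13]
Compare 25 vs 15: take 15 from right. Merged: [8, 10, 13, 15]
Compare 25 vs 18: take 18 from right. Merged: [8, 10, 13, 15, 18]
Compare 25 vs 19: take 19 from right. Merged: [8, 10, 13, 15, 18, 19]
Compare 25 vs 25: take 25 from left. Merged: [8, 10, 13, 15, 18, 19, 25]
Append remaining from right: [25]. Merged: [8, 10, 13, 15, 18, 19, 25, 25]

Final merged array: [8, 10, 13, 15, 18, 19, 25, 25]
Total comparisons: 7

The merged array is [8, 10, 13, 15, 18, 19, 25, 25], requiring 7 comparisons. The merge step runs in O(n) time where n is the total number of elements.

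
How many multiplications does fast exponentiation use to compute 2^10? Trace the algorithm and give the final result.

Computing 2^10 by squaring (build up from 2^1; each line after the first costs one multiplication):

2^1 = 2
2^2 = (2^1)^2 = 2^2 = 4
2^4 = (2^2)^2 = 4^2 = 16
2^5 = 2 * 2^4 = 2 * 16 = 32
2^10 = (2^5)^2 = 32^2 = 1024

Result: 1024
Multiplications needed: 4 (4 lines after 2^1)

2^10 = 1024. Using exponentiation by squaring, this requires 4 multiplications. The key idea: if the exponent is even, square the half-power; if odd, multiply by the base once.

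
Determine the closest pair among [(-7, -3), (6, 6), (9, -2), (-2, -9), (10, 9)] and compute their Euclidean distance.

Computing all pairwise distances among 5 points:

d((-7, -3), (6, 6)) = 15.8114
d((-7, -3), (9, -2)) = 16.0312
d((-7, -3), (-2, -9)) = 7.8102
d((-7, -3), (10, 9)) = 20.8087
d((6, 6), (9, -2)) = 8.544
d((6, 6), (-2, -9)) = 17.0
d((6, 6), (10, 9)) = 5.0 <-- minimum
d((9, -2), (-2, -9)) = 13.0384
d((9, -2), (10, 9)) = 11.0454
d((-2, -9), (10, 9)) = 21.6333

Closest pair: (6, 6) and (10, 9) with distance 5.0

The closest pair is (6, 6) and (10, 9) with Euclidean distance 5.0. For 5 points, brute-force pairwise comparison is shown above. For large n, the divide-and-conquer algorithm (sort by x, recurse on halves, check the dividing strip) achieves O(n log n).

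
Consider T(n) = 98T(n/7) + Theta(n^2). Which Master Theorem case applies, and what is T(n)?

Master Theorem for T(n) = 98T(n/7) + O(n^2):

a = 98, b = 7, c = 2
log_b(a) = log_7(98) = 2.3562

Case 1: c = 2 < log_7(98) = 2.3562
T(n) = O(n^(log_7 98))

For T(n) = 98T(n/7) + O(n^2): log_7(98) = 2.3562. This is Case 1 of the Master Theorem (c < log_b(a), work dominated by leaves), giving O(n^(log_7 98)).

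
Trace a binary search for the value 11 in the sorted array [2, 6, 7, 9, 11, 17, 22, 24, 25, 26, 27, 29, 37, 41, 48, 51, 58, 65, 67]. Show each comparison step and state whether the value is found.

Binary search for 11 in [2, 6, 7, 9, 11, 17, 22, 24, 25, 26, 27, 29, 37, 41, 48, 51, 58, 65, 67]:

lo=0, hi=18, mid=9, arr[mid]=26 -> 26 > 11, search left half
lo=0, hi=8, mid=4, arr[mid]=11 -> Found target at index 4!

Binary search finds 11 at index 4 after 2 comparisons. The search repeatedly halves the search space by comparing with the middle element.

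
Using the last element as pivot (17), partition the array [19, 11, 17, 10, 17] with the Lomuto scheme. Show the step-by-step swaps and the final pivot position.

Lomuto partition with pivot = 17:

Initial array: [19, 11, 17, 10, 17]

arr[0]=19 > 17: no swap
arr[1]=11 <= 17: swap with position 0, array becomes [11, 19, 17, 10, 17]
arr[2]=17 <= 17: swap with position 1, array becomes [11, 17, 19, 10, 17]
arr[3]=10 <= 17: swap with position 2, array becomes [11, 17, 10, 19, 17]

Place pivot at position 3: [11, 17, 10, 17, 19]
Pivot position: 3

After partitioning with pivot 17, the array becomes [11, 17, 10, 17, 19]. The pivot is placed at index 3. All elements to the left of the pivot are <= 17, and all elements to the right are > 17.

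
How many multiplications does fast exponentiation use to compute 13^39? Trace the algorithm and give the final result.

Computing 13^39 by squaring (build up from 13^1; each line after the first costs one multiplication):

13^1 = 13
13^2 = (13^1)^2 = 13^2 = 169
13^4 = (13^2)^2 = 169^2 = 28561
13^8 = (13^4)^2 = 28561^2 = 815730721
13^9 = 13 * 13^8 = 13 * 815730721 = 10604499373
13^18 = (13^9)^2 = 10604499373^2 = 112455406951957393129
13^19 = 13 * 13^18 = 13 * 112455406951957393129 = 1461920290375446110677
13^38 = (13^19)^2 = 1461920290375446110677^2 = 2137210935411428674141543654682486133398329
13^39 = 13 * 13^38 = 13 * 2137210935411428674141543654682486133398329 = 27783742160348572763840067510872319734178277

Result: 27783742160348572763840067510872319734178277
Multiplications needed: 8 (8 lines after 13^1)

13^39 = 27783742160348572763840067510872319734178277. Using exponentiation by squaring, this requires 8 multiplications. The key idea: if the exponent is even, square the half-power; if odd, multiply by the base once.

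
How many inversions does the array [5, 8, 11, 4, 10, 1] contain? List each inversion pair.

Finding inversions in [5, 8, 11, 4, 10, 1]:

(0, 3): arr[0]=5 > arr[3]=4
(0, 5): arr[0]=5 > arr[5]=1
(1, 3): arr[1]=8 > arr[3]=4
(1, 5): arr[1]=8 > arr[5]=1
(2, 3): arr[2]=11 > arr[3]=4
(2, 4): arr[2]=11 > arr[4]=10
(2, 5): arr[2]=11 > arr[5]=1
(3, 5): arr[3]=4 > arr[5]=1
(4, 5): arr[4]=10 > arr[5]=1

Total inversions: 9

The array has 9 inversion(s): (0,3), (0,5), (1,3), (1,5), (2,3), (2,4), (2,5), (3,5), (4,5). Each pair (i,j) satisfies i < j and arr[i] > arr[j].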